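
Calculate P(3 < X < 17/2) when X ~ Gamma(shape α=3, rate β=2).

P(3 < X < 17/2) = ∫_{3}^{17/2} f(x) dx
where f(x) = 4 x^{2} e^{- 2 x}
= \frac{25 \left(-13 + 2 e^{11}\right)}{2 e^{17}}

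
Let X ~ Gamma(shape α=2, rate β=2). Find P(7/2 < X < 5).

P(7/2 < X < 5) = ∫_{7/2}^{5} f(x) dx
where f(x) = 4 x e^{- 2 x}
= \frac{-11 + 8 e^{3}}{e^{10}}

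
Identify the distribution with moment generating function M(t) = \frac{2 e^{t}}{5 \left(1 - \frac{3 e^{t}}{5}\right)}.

The MGF M(t) = \frac{2 e^{t}}{5 \left(1 - \frac{3 e^{t}}{5}\right)} is the standard form for the Geometric distribution.
Comparing with the known MGF formula identifies: Geometric(p=2/5), X = trial number of first success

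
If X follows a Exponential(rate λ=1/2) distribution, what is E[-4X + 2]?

For X ~ Exponential(rate λ=1/2):
E[X] = 2
E[-4X + 2] = -4 × E[X] + 2 = -6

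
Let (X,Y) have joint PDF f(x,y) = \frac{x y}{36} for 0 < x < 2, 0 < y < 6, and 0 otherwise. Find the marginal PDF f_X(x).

f_X(x) = ∫_0^6 f(x,y) dy
= ∫_0^6 \frac{x y}{36} dy
= \frac{x}{2} for 0 < x < 2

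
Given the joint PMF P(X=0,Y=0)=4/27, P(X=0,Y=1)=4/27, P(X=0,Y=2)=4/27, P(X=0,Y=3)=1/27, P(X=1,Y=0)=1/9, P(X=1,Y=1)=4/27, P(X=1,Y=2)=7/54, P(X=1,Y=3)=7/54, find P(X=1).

P(X=1) = P(X=1,Y=0) + P(X=1,Y=1) + P(X=1,Y=2) + P(X=1,Y=3)
= 1/9 + 4/27 + 7/54 + 7/54
= 14/27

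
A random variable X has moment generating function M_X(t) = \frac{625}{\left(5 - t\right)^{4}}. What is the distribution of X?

The MGF M(t) = \frac{625}{\left(5 - t\right)^{4}} is the standard form for the Gamma distribution.
Comparing with the known MGF formula identifies: Gamma(shape α=4, rate β=5)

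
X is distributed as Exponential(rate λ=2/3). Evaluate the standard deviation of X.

For X ~ Exponential(rate λ=2/3):
Var(X) = \frac{9}{4}
SD(X) = √(Var(X)) = √(\frac{9}{4}) = \frac{3}{2}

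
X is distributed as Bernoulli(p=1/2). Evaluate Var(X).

For X ~ Bernoulli(p=1/2):
Var(X) = \frac{1}{4}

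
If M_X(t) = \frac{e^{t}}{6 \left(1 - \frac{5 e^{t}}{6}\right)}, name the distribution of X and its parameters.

The MGF M(t) = \frac{e^{t}}{6 \left(1 - \frac{5 e^{t}}{6}\right)} is the standard form for the Geometric distribution.
Comparing with the known MGF formula identifies: Geometric(p=1/6), X = trial number of first success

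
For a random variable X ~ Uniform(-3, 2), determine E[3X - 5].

For X ~ Uniform(-3, 2):
E[X] = - \frac{1}{2}
E[3X - 5] = 3 × E[X] - 5 = - \frac{13}{2}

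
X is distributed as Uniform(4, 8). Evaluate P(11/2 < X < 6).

P(11/2 < X < 6) = ∫_{11/2}^{6} f(x) dx
where f(x) = \frac{1}{4}
= \frac{1}{8}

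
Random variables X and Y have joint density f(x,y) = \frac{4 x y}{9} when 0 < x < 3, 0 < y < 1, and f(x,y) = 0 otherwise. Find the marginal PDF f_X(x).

f_X(x) = ∫_0^1 f(x,y) dy
= ∫_0^1 \frac{4 x y}{9} dy
= \frac{2 x}{9} for 0 < x < 3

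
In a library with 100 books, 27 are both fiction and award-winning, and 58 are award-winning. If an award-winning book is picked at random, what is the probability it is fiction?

P(A ∩ B) = 27/100
P(B) = 58/100 = 29/50
P(A|B) = P(A ∩ B) / P(B) = (27/100) / (29/50) = 27/58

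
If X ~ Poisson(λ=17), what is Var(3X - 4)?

For X ~ Poisson(λ=17):
Var(X) = 17
Var(3X - 4) = (3)² × Var(X) = 9 × 17 = 153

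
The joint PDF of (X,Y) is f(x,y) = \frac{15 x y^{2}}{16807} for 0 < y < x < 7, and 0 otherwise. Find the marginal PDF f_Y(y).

f_Y(y) = ∫_y^7 \frac{15 x y^{2}}{16807} dx = \frac{15 y^{2} \left(49 - y^{2}\right)}{33614}
for 0 < y < 7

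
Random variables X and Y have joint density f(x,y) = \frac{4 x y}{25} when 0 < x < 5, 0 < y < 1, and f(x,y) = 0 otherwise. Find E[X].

f_X(x) = ∫_0^1 \frac{4 x y}{25} dy = \frac{2 x}{25}
E[X] = ∫_0^5 x × (\frac{2 x}{25}) dx = \frac{10}{3}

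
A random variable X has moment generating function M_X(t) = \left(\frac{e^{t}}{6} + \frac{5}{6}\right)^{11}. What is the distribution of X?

The MGF M(t) = \left(\frac{e^{t}}{6} + \frac{5}{6}\right)^{11} is the standard form for the Binomial distribution.
Comparing with the known MGF formula identifies: Binomial(n=11, p=1/6)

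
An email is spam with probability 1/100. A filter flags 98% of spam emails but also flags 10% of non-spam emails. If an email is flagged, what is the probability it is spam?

Let D = the rare event, + = positive/flagged.
P(D) = 1/100
P(+|D) = 98/100 = 49/50
P(+|D') = 10/100 = 1/10
P(+) = P(+|D)P(D) + P(+|D')P(D')
     = \frac{49}{50} × \frac{1}{100} + \frac{1}{10} × \frac{99}{100}
     = \frac{68}{625}
P(D|+) = P(+|D)P(D)/P(+) = \frac{49}{544}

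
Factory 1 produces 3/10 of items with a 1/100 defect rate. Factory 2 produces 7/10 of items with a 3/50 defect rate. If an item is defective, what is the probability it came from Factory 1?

Using Bayes' theorem:
P(F1) = 3/10, P(D|F1) = 1/100
P(F2) = 7/10, P(D|F2) = 3/50
P(D) = P(D|F1)P(F1) + P(D|F2)P(F2)
     = \frac{9}{200}
P(F1|D) = P(D|F1)P(F1) / P(D)
= \frac{1}{15}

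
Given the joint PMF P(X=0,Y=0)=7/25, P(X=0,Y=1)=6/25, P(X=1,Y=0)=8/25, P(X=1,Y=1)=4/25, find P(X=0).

P(X=0) = P(X=0,Y=0) + P(X=0,Y=1)
= 7/25 + 6/25
= 13/25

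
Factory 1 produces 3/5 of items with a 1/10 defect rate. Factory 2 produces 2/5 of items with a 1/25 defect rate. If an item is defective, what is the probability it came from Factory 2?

Using Bayes' theorem:
P(F1) = 3/5, P(D|F1) = 1/10
P(F2) = 2/5, P(D|F2) = 1/25
P(D) = P(D|F1)P(F1) + P(D|F2)P(F2)
     = \frac{19}{250}
P(F2|D) = P(D|F2)P(F2) / P(D)
= \frac{4}{19}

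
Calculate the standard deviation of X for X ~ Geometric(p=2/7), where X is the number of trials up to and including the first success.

For X ~ Geometric(p=2/7), where X is the number of trials up to and including the first success:
Var(X) = \frac{35}{4}
SD(X) = √(Var(X)) = √(\frac{35}{4}) = \frac{\sqrt{35}}{2}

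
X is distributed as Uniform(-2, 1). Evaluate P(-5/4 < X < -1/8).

P(-5/4 < X < -1/8) = ∫_{-5/4}^{-1/8} f(x) dx
where f(x) = \frac{1}{3}
= \frac{3}{8}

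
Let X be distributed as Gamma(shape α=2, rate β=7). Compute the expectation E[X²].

Using the identity E[X²] = Var(X) + (E[X])²:
E[X] = \frac{2}{7}
Var(X) = \frac{2}{49}
E[X²] = \frac{2}{49} + (\frac{2}{7})²
= \frac{6}{49}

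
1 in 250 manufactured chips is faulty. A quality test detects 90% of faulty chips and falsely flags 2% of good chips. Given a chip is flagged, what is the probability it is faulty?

Let D = the rare event, + = positive/flagged.
P(D) = 1/250
P(+|D) = 90/100 = 9/10
P(+|D') = 2/100 = 1/50
P(+) = P(+|D)P(D) + P(+|D')P(D')
     = \frac{9}{10} × \frac{1}{250} + \frac{1}{50} × \frac{249}{250}
     = \frac{147}{6250}
P(D|+) = P(+|D)P(D)/P(+) = \frac{15}{98}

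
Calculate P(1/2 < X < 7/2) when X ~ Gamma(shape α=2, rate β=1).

P(1/2 < X < 7/2) = ∫_{1/2}^{7/2} f(x) dx
where f(x) = x e^{- x}
= \frac{3 \left(-3 + e^{3}\right)}{2 e^{\frac{7}{2}}}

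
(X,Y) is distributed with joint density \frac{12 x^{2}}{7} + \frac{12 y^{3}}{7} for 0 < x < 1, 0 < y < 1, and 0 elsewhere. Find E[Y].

E[Y] = ∫_0^1 ∫_0^1 y × f(x,y) dx dy
= \frac{22}{35}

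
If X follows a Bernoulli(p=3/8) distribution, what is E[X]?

For X ~ Bernoulli(p=3/8), the expected value is:
E[X] = \frac{3}{8}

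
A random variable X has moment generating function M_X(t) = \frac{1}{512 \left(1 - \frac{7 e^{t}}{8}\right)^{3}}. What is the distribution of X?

The MGF M(t) = \frac{1}{512 \left(1 - \frac{7 e^{t}}{8}\right)^{3}} is the standard form for the NegativeBinomial distribution.
Comparing with the known MGF formula identifies: NegBin(r=3, p=1/8), X = failures before r-th success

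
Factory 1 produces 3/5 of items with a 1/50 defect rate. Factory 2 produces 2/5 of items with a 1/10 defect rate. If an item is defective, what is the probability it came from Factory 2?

Using Bayes' theorem:
P(F1) = 3/5, P(D|F1) = 1/50
P(F2) = 2/5, P(D|F2) = 1/10
P(D) = P(D|F1)P(F1) + P(D|F2)P(F2)
     = \frac{13}{250}
P(F2|D) = P(D|F2)P(F2) / P(D)
= \frac{10}{13}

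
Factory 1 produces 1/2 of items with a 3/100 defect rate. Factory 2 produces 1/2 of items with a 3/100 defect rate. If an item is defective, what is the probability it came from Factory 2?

Using Bayes' theorem:
P(F1) = 1/2, P(D|F1) = 3/100
P(F2) = 1/2, P(D|F2) = 3/100
P(D) = P(D|F1)P(F1) + P(D|F2)P(F2)
     = \frac{3}{100}
P(F2|D) = P(D|F2)P(F2) / P(D)
= \frac{1}{2}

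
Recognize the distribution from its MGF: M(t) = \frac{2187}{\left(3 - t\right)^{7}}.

The MGF M(t) = \frac{2187}{\left(3 - t\right)^{7}} is the standard form for the Gamma distribution.
Comparing with the known MGF formula identifies: Gamma(shape α=7, rate β=3)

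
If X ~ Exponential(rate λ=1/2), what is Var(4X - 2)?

For X ~ Exponential(rate λ=1/2):
Var(X) = 4
Var(4X - 2) = (4)² × Var(X) = 16 × 4 = 64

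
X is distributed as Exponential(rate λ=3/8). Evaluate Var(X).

For X ~ Exponential(rate λ=3/8):
Var(X) = \frac{64}{9}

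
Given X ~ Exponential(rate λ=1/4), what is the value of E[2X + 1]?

For X ~ Exponential(rate λ=1/4):
E[X] = 4
E[2X + 1] = 2 × E[X] + 1 = 9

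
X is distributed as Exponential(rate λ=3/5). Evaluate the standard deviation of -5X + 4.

For X ~ Exponential(rate λ=3/5):
Var(X) = \frac{25}{9}
SD(X) = √(Var(X)) = √(\frac{25}{9}) = \frac{5}{3}
SD(-5X + 4) = |-5| × SD(X) = 5 × \frac{5}{3} = \frac{25}{3}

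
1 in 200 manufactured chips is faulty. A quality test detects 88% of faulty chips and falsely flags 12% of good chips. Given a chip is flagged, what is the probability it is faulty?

Let D = the rare event, + = positive/flagged.
P(D) = 1/200
P(+|D) = 88/100 = 22/25
P(+|D') = 12/100 = 3/25
P(+) = P(+|D)P(D) + P(+|D')P(D')
     = \frac{22}{25} × \frac{1}{200} + \frac{3}{25} × \frac{199}{200}
     = \frac{619}{5000}
P(D|+) = P(+|D)P(D)/P(+) = \frac{22}{619}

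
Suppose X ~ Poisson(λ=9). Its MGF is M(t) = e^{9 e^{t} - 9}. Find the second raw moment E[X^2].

To find E[X^2], compute M^(2)(0):
M^(1)(t) = 9 e^{t} e^{9 e^{t} - 9}
M^(2)(t) = 81 e^{2 t} e^{9 e^{t} - 9} + 9 e^{t} e^{9 e^{t} - 9}
M^(2)(0) = 90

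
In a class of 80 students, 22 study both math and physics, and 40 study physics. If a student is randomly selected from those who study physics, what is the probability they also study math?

P(A ∩ B) = 22/80 = 11/40
P(B) = 40/80 = 1/2
P(A|B) = P(A ∩ B) / P(B) = (11/40) / (1/2) = 11/20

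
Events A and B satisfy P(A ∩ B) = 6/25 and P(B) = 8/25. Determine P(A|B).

P(A|B) = P(A ∩ B) / P(B)
= (6/25) / (8/25)
= 3/4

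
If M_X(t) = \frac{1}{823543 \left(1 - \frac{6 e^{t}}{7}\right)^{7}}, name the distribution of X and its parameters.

The MGF M(t) = \frac{1}{823543 \left(1 - \frac{6 e^{t}}{7}\right)^{7}} is the standard form for the NegativeBinomial distribution.
Comparing with the known MGF formula identifies: NegBin(r=7, p=1/7), X = failures before r-th success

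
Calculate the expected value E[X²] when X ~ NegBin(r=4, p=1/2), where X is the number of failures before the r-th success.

Using the identity E[X²] = Var(X) + (E[X])²:
E[X] = 4
Var(X) = 8
E[X²] = 8 + (4)²
= 24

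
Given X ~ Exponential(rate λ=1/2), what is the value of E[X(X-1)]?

E[X(X-1)] = E[X² - X] = E[X²] - E[X]
E[X] = 2
E[X²] = Var(X) + (E[X])² = 4 + (2)² = 8
E[X(X-1)] = 8 - 2 = 6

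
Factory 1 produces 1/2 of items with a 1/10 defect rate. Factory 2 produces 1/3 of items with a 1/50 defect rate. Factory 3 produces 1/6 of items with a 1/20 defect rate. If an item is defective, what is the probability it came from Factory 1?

Using Bayes' theorem:
P(F1) = 1/2, P(D|F1) = 1/10
P(F2) = 1/3, P(D|F2) = 1/50
P(F3) = 1/6, P(D|F3) = 1/20
P(D) = P(D|F1)P(F1) + P(D|F2)P(F2) + P(D|F3)P(F3)
     = \frac{13}{200}
P(F1|D) = P(D|F1)P(F1) / P(D)
= \frac{10}{13}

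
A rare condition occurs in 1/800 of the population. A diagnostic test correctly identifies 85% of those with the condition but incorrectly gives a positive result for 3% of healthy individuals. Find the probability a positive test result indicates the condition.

Let D = the rare event, + = positive/flagged.
P(D) = 1/800
P(+|D) = 85/100 = 17/20
P(+|D') = 3/100
P(+) = P(+|D)P(D) + P(+|D')P(D')
     = \frac{17}{20} × \frac{1}{800} + \frac{3}{100} × \frac{799}{800}
     = \frac{1241}{40000}
P(D|+) = P(+|D)P(D)/P(+) = \frac{5}{146}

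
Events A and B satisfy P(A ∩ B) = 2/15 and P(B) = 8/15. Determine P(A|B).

P(A|B) = P(A ∩ B) / P(B)
= (2/15) / (8/15)
= 1/4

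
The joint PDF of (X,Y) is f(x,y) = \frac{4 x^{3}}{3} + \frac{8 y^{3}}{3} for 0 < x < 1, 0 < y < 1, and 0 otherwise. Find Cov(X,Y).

E[XY] = ∫∫ xy × f(x,y) dx dy = \frac{2}{5}
E[X] = \frac{3}{5}
E[Y] = \frac{7}{10}
Cov(X,Y) = E[XY] - E[X]E[Y] = - \frac{1}{50}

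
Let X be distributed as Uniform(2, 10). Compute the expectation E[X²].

Using the identity E[X²] = Var(X) + (E[X])²:
E[X] = 6
Var(X) = \frac{16}{3}
E[X²] = \frac{16}{3} + (6)²
= \frac{124}{3}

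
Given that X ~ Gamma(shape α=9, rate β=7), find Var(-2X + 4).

For X ~ Gamma(shape α=9, rate β=7):
Var(X) = \frac{9}{49}
Var(-2X + 4) = (-2)² × Var(X) = 4 × \frac{9}{49} = \frac{36}{49}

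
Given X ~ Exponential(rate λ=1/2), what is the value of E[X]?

For X ~ Exponential(rate λ=1/2), the expected value is:
E[X] = 2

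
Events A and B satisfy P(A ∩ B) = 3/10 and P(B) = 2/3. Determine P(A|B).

P(A|B) = P(A ∩ B) / P(B)
= (3/10) / (2/3)
= 9/20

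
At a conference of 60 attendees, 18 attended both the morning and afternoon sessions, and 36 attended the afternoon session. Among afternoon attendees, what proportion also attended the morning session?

P(A ∩ B) = 18/60 = 3/10
P(B) = 36/60 = 3/5
P(A|B) = P(A ∩ B) / P(B) = (3/10) / (3/5) = 1/2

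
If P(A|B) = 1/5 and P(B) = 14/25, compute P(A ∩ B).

By definition, P(A|B) = P(A ∩ B) / P(B)
So P(A ∩ B) = P(A|B) × P(B)
= 1/5 × 14/25
= 14/125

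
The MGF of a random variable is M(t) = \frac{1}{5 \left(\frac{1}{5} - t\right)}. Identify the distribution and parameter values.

The MGF M(t) = \frac{1}{5 \left(\frac{1}{5} - t\right)} is the standard form for the Exponential distribution.
Comparing with the known MGF formula identifies: Exponential(rate λ=1/5)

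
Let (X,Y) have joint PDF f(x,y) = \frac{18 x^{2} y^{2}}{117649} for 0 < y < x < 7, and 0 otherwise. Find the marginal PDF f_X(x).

f_X(x) = ∫_0^x \frac{18 x^{2} y^{2}}{117649} dy = \frac{6 x^{5}}{117649}
for 0 < x < 7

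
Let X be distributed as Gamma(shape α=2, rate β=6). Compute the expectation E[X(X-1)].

E[X(X-1)] = E[X² - X] = E[X²] - E[X]
E[X] = \frac{1}{3}
E[X²] = Var(X) + (E[X])² = \frac{1}{18} + (\frac{1}{3})² = \frac{1}{6}
E[X(X-1)] = \frac{1}{6} - \frac{1}{3} = - \frac{1}{6}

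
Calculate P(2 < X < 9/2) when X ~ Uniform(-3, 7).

P(2 < X < 9/2) = ∫_{2}^{9/2} f(x) dx
where f(x) = \frac{1}{10}
= \frac{1}{4}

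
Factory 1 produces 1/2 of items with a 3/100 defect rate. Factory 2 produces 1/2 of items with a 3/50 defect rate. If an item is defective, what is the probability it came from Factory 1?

Using Bayes' theorem:
P(F1) = 1/2, P(D|F1) = 3/100
P(F2) = 1/2, P(D|F2) = 3/50
P(D) = P(D|F1)P(F1) + P(D|F2)P(F2)
     = \frac{9}{200}
P(F1|D) = P(D|F1)P(F1) / P(D)
= \frac{1}{3}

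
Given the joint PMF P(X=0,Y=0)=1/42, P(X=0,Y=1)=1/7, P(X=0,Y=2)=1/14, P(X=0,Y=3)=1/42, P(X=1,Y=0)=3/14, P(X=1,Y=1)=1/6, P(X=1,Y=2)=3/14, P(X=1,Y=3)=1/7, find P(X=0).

P(X=0) = P(X=0,Y=0) + P(X=0,Y=1) + P(X=0,Y=2) + P(X=0,Y=3)
= 1/42 + 1/7 + 1/14 + 1/42
= 11/42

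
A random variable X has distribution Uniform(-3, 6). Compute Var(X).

For X ~ Uniform(-3, 6):
Var(X) = \frac{27}{4}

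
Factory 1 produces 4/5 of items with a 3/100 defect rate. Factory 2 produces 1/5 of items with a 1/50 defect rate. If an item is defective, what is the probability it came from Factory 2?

Using Bayes' theorem:
P(F1) = 4/5, P(D|F1) = 3/100
P(F2) = 1/5, P(D|F2) = 1/50
P(D) = P(D|F1)P(F1) + P(D|F2)P(F2)
     = \frac{7}{250}
P(F2|D) = P(D|F2)P(F2) / P(D)
= \frac{1}{7}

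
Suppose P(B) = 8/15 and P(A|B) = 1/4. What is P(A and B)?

By definition, P(A|B) = P(A ∩ B) / P(B)
So P(A ∩ B) = P(A|B) × P(B)
= 1/4 × 8/15
= 2/15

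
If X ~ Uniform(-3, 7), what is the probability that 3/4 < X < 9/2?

P(3/4 < X < 9/2) = ∫_{3/4}^{9/2} f(x) dx
where f(x) = \frac{1}{10}
= \frac{3}{8}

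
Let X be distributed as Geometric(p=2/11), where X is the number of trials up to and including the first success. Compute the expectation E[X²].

Using the identity E[X²] = Var(X) + (E[X])²:
E[X] = \frac{11}{2}
Var(X) = \frac{99}{4}
E[X²] = \frac{99}{4} + (\frac{11}{2})²
= 55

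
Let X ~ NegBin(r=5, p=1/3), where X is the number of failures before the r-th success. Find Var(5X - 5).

For X ~ NegBin(r=5, p=1/3), where X is the number of failures before the r-th success:
Var(X) = 30
Var(5X - 5) = (5)² × Var(X) = 25 × 30 = 750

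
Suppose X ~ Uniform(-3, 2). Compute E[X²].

Using the identity E[X²] = Var(X) + (E[X])²:
E[X] = - \frac{1}{2}
Var(X) = \frac{25}{12}
E[X²] = \frac{25}{12} + (- \frac{1}{2})²
= \frac{7}{3}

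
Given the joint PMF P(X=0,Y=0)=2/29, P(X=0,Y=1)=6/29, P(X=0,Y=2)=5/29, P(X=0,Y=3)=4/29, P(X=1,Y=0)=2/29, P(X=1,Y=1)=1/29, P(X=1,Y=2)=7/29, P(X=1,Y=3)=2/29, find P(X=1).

P(X=1) = P(X=1,Y=0) + P(X=1,Y=1) + P(X=1,Y=2) + P(X=1,Y=3)
= 2/29 + 1/29 + 7/29 + 2/29
= 12/29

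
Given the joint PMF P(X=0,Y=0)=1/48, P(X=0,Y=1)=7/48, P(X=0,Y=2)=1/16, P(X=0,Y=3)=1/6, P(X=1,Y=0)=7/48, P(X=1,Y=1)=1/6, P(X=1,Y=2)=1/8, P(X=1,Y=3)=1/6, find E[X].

First find marginal of X:
P(X=0) = 19/48
P(X=1) = 29/48
E[X] = 0 × 19/48 + 1 × 29/48 = 29/48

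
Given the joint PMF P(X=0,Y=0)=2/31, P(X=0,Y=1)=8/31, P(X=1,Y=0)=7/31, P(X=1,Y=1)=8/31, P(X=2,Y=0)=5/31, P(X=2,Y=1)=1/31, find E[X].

First find marginal of X:
P(X=0) = 10/31
P(X=1) = 15/31
P(X=2) = 6/31
E[X] = 0 × 10/31 + 1 × 15/31 + 2 × 6/31 = 27/31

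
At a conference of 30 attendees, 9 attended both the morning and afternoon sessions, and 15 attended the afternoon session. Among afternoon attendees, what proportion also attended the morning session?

P(A ∩ B) = 9/30 = 3/10
P(B) = 15/30 = 1/2
P(A|B) = P(A ∩ B) / P(B) = (3/10) / (1/2) = 3/5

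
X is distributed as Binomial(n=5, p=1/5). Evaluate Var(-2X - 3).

For X ~ Binomial(n=5, p=1/5):
Var(X) = \frac{4}{5}
Var(-2X - 3) = (-2)² × Var(X) = 4 × \frac{4}{5} = \frac{16}{5}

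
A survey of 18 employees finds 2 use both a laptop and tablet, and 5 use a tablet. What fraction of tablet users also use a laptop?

P(A ∩ B) = 2/18 = 1/9
P(B) = 5/18
P(A|B) = P(A ∩ B) / P(B) = (1/9) / (5/18) = 2/5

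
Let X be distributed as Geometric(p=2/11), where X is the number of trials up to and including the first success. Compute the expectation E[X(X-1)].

E[X(X-1)] = E[X² - X] = E[X²] - E[X]
E[X] = \frac{11}{2}
E[X²] = Var(X) + (E[X])² = \frac{99}{4} + (\frac{11}{2})² = 55
E[X(X-1)] = 55 - \frac{11}{2} = \frac{99}{2}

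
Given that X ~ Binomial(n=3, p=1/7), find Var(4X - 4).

For X ~ Binomial(n=3, p=1/7):
Var(X) = \frac{18}{49}
Var(4X - 4) = (4)² × Var(X) = 16 × \frac{18}{49} = \frac{288}{49}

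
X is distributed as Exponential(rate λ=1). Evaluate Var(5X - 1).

For X ~ Exponential(rate λ=1):
Var(X) = 1
Var(5X - 1) = (5)² × Var(X) = 25 × 1 = 25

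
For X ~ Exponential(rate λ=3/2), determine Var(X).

For X ~ Exponential(rate λ=3/2):
Var(X) = \frac{4}{9}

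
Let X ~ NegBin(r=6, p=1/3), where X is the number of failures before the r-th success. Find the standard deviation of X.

For X ~ NegBin(r=6, p=1/3), where X is the number of failures before the r-th success:
Var(X) = 36
SD(X) = √(Var(X)) = √(36) = 6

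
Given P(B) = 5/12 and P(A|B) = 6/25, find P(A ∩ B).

By definition, P(A|B) = P(A ∩ B) / P(B)
So P(A ∩ B) = P(A|B) × P(B)
= 6/25 × 5/12
= 1/10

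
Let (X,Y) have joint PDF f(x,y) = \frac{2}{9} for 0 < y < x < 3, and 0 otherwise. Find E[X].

f_X(x) = ∫_0^x \frac{2}{9} dy = \frac{2 x}{9}
E[X] = ∫_0^3 x × (\frac{2 x}{9}) dx = 2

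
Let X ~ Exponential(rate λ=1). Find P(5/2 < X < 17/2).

P(5/2 < X < 17/2) = ∫_{5/2}^{17/2} f(x) dx
where f(x) = e^{- x}
= - \frac{1 - e^{6}}{e^{\frac{17}{2}}}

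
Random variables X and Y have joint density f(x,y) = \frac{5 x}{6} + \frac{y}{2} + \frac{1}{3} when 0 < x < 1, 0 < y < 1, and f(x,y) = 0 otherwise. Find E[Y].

E[Y] = ∫_0^1 ∫_0^1 y × f(x,y) dx dy
= \frac{13}{24}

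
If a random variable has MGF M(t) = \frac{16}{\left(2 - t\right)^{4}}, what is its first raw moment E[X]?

To find E[X], compute M^(1)(0):
M^(1)(t) = \frac{64}{\left(2 - t\right)^{5}}
M^(1)(0) = 2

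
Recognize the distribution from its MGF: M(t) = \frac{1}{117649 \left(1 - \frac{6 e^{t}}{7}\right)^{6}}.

The MGF M(t) = \frac{1}{117649 \left(1 - \frac{6 e^{t}}{7}\right)^{6}} is the standard form for the NegativeBinomial distribution.
Comparing with the known MGF formula identifies: NegBin(r=6, p=1/7), X = failures before r-th success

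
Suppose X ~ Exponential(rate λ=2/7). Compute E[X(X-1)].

E[X(X-1)] = E[X² - X] = E[X²] - E[X]
E[X] = \frac{7}{2}
E[X²] = Var(X) + (E[X])² = \frac{49}{4} + (\frac{7}{2})² = \frac{49}{2}
E[X(X-1)] = \frac{49}{2} - \frac{7}{2} = 21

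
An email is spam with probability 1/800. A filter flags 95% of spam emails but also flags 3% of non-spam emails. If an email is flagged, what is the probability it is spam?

Let D = the rare event, + = positive/flagged.
P(D) = 1/800
P(+|D) = 95/100 = 19/20
P(+|D') = 3/100
P(+) = P(+|D)P(D) + P(+|D')P(D')
     = \frac{19}{20} × \frac{1}{800} + \frac{3}{100} × \frac{799}{800}
     = \frac{623}{20000}
P(D|+) = P(+|D)P(D)/P(+) = \frac{95}{2492}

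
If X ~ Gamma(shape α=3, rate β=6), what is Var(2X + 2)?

For X ~ Gamma(shape α=3, rate β=6):
Var(X) = \frac{1}{12}
Var(2X + 2) = (2)² × Var(X) = 4 × \frac{1}{12} = \frac{1}{3}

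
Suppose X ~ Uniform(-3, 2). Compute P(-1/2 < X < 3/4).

P(-1/2 < X < 3/4) = ∫_{-1/2}^{3/4} f(x) dx
where f(x) = \frac{1}{5}
= \frac{1}{4}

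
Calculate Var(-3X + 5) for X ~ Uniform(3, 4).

For X ~ Uniform(3, 4):
Var(X) = \frac{1}{12}
Var(-3X + 5) = (-3)² × Var(X) = 9 × \frac{1}{12} = \frac{3}{4}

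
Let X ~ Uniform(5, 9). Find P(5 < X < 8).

P(5 < X < 8) = ∫_{5}^{8} f(x) dx
where f(x) = \frac{1}{4}
= \frac{3}{4}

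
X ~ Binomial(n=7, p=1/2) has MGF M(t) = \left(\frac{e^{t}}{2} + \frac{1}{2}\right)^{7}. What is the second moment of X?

To find E[X^2], compute M^(2)(0):
M^(1)(t) = \frac{7 \left(\frac{e^{t}}{2} + \frac{1}{2}\right)^{6} e^{t}}{2}
M^(2)(t) = \frac{7 \left(\frac{e^{t}}{2} + \frac{1}{2}\right)^{6} e^{t}}{2} + \frac{21 \left(\frac{e^{t}}{2} + \frac{1}{2}\right)^{5} e^{2 t}}{2}
M^(2)(0) = 14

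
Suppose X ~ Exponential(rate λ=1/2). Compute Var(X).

For X ~ Exponential(rate λ=1/2):
Var(X) = 4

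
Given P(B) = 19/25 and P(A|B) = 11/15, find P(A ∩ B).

By definition, P(A|B) = P(A ∩ B) / P(B)
So P(A ∩ B) = P(A|B) × P(B)
= 11/15 × 19/25
= 209/375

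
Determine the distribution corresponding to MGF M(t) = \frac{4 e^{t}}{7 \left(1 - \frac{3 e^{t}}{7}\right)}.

The MGF M(t) = \frac{4 e^{t}}{7 \left(1 - \frac{3 e^{t}}{7}\right)} is the standard form for the Geometric distribution.
Comparing with the known MGF formula identifies: Geometric(p=4/7), X = trial number of first success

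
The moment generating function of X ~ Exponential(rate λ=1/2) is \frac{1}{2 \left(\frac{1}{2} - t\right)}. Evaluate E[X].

To find E[X], compute M^(1)(0):
M^(1)(t) = \frac{1}{2 \left(\frac{1}{2} - t\right)^{2}}
M^(1)(0) = 2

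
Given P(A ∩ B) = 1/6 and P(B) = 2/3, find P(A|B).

P(A|B) = P(A ∩ B) / P(B)
= (1/6) / (2/3)
= 1/4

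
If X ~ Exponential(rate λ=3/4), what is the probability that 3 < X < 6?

P(3 < X < 6) = ∫_{3}^{6} f(x) dx
where f(x) = \frac{3 e^{- \frac{3 x}{4}}}{4}
= - \frac{1}{e^{\frac{9}{2}}} + e^{- \frac{9}{4}}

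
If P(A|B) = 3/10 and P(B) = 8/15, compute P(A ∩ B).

By definition, P(A|B) = P(A ∩ B) / P(B)
So P(A ∩ B) = P(A|B) × P(B)
= 3/10 × 8/15
= 4/25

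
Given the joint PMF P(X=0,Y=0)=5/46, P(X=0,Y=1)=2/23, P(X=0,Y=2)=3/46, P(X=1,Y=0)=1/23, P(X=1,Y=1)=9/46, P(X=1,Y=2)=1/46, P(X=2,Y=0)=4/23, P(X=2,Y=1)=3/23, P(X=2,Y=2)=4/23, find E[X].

First find marginal of X:
P(X=0) = 6/23
P(X=1) = 6/23
P(X=2) = 11/23
E[X] = 0 × 6/23 + 1 × 6/23 + 2 × 11/23 = 28/23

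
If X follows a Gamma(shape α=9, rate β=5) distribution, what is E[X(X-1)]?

E[X(X-1)] = E[X² - X] = E[X²] - E[X]
E[X] = \frac{9}{5}
E[X²] = Var(X) + (E[X])² = \frac{9}{25} + (\frac{9}{5})² = \frac{18}{5}
E[X(X-1)] = \frac{18}{5} - \frac{9}{5} = \frac{9}{5}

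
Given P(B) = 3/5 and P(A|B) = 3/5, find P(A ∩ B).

By definition, P(A|B) = P(A ∩ B) / P(B)
So P(A ∩ B) = P(A|B) × P(B)
= 3/5 × 3/5
= 9/25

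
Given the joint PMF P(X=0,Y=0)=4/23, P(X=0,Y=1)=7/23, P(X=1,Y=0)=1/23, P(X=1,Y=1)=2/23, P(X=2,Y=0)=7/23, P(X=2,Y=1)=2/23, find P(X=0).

P(X=0) = P(X=0,Y=0) + P(X=0,Y=1)
= 4/23 + 7/23
= 11/23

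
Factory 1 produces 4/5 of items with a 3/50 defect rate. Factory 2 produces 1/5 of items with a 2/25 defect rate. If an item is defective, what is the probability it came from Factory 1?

Using Bayes' theorem:
P(F1) = 4/5, P(D|F1) = 3/50
P(F2) = 1/5, P(D|F2) = 2/25
P(D) = P(D|F1)P(F1) + P(D|F2)P(F2)
     = \frac{8}{125}
P(F1|D) = P(D|F1)P(F1) / P(D)
= \frac{3}{4}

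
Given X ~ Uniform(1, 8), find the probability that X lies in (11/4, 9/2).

P(11/4 < X < 9/2) = ∫_{11/4}^{9/2} f(x) dx
where f(x) = \frac{1}{7}
= \frac{1}{4}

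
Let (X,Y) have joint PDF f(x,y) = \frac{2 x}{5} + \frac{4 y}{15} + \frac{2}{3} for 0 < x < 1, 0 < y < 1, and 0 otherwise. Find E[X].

E[X] = ∫_0^1 ∫_0^1 x × f(x,y) dy dx
= ∫_0^1 ∫_0^1 x × (\frac{2 x}{5} + \frac{4 y}{15} + \frac{2}{3}) dy dx
= \frac{8}{15}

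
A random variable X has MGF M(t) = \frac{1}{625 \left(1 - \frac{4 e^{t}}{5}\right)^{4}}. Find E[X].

To find E[X], compute M^(1)(0):
M^(1)(t) = \frac{16 e^{t}}{3125 \left(1 - \frac{4 e^{t}}{5}\right)^{5}}
M^(1)(0) = 16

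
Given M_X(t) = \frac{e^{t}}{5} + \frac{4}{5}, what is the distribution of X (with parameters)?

The MGF M(t) = \frac{e^{t}}{5} + \frac{4}{5} is the standard form for the Bernoulli distribution.
Comparing with the known MGF formula identifies: Bernoulli(p=1/5)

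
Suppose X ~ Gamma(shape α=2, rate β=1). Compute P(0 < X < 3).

P(0 < X < 3) = ∫_{0}^{3} f(x) dx
where f(x) = x e^{- x}
= 1 - \frac{4}{e^{3}}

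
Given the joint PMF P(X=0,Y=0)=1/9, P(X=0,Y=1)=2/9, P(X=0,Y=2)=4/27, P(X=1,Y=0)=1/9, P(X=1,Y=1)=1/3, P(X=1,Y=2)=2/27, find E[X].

First find marginal of X:
P(X=0) = 13/27
P(X=1) = 14/27
E[X] = 0 × 13/27 + 1 × 14/27 = 14/27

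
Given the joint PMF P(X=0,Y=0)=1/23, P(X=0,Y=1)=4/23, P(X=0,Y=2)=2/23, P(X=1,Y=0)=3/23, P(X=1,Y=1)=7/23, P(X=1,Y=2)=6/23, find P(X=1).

P(X=1) = P(X=1,Y=0) + P(X=1,Y=1) + P(X=1,Y=2)
= 3/23 + 7/23 + 6/23
= 16/23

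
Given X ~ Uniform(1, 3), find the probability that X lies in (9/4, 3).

P(9/4 < X < 3) = ∫_{9/4}^{3} f(x) dx
where f(x) = \frac{1}{2}
= \frac{3}{8}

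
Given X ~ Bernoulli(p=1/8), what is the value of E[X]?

For X ~ Bernoulli(p=1/8), the expected value is:
E[X] = \frac{1}{8}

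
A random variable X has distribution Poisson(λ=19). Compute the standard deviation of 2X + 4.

For X ~ Poisson(λ=19):
Var(X) = 19
SD(X) = √(Var(X)) = √(19) = \sqrt{19}
SD(2X + 4) = |2| × SD(X) = 2 × \sqrt{19} = 2 \sqrt{19}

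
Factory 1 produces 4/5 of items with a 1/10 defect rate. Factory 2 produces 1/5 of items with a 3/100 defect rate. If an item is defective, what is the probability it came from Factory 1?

Using Bayes' theorem:
P(F1) = 4/5, P(D|F1) = 1/10
P(F2) = 1/5, P(D|F2) = 3/100
P(D) = P(D|F1)P(F1) + P(D|F2)P(F2)
     = \frac{43}{500}
P(F1|D) = P(D|F1)P(F1) / P(D)
= \frac{40}{43}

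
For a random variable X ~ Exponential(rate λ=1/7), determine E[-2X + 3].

For X ~ Exponential(rate λ=1/7):
E[X] = 7
E[-2X + 3] = -2 × E[X] + 3 = -11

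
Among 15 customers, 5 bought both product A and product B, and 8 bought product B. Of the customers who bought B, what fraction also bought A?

P(A ∩ B) = 5/15 = 1/3
P(B) = 8/15
P(A|B) = P(A ∩ B) / P(B) = (1/3) / (8/15) = 5/8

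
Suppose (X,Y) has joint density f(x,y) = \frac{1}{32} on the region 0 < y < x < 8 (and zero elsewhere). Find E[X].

f_X(x) = ∫_0^x \frac{1}{32} dy = \frac{x}{32}
E[X] = ∫_0^8 x × (\frac{x}{32}) dx = \frac{16}{3}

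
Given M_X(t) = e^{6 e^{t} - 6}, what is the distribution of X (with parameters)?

The MGF M(t) = e^{6 e^{t} - 6} is the standard form for the Poisson distribution.
Comparing with the known MGF formula identifies: Poisson(λ=6)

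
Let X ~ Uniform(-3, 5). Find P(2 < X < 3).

P(2 < X < 3) = ∫_{2}^{3} f(x) dx
where f(x) = \frac{1}{8}
= \frac{1}{8}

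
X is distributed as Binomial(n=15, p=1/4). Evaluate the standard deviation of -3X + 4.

For X ~ Binomial(n=15, p=1/4):
Var(X) = \frac{45}{16}
SD(X) = √(Var(X)) = √(\frac{45}{16}) = \frac{3 \sqrt{5}}{4}
SD(-3X + 4) = |-3| × SD(X) = 3 × \frac{3 \sqrt{5}}{4} = \frac{9 \sqrt{5}}{4}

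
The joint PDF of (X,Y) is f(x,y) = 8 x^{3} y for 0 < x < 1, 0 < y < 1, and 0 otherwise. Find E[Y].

E[Y] = ∫_0^1 ∫_0^1 y × f(x,y) dx dy
= \frac{2}{3}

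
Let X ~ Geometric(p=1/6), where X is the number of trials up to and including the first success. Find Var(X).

For X ~ Geometric(p=1/6), where X is the number of trials up to and including the first success:
Var(X) = 30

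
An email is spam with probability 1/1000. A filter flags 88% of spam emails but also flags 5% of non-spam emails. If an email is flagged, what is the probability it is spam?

Let D = the rare event, + = positive/flagged.
P(D) = 1/1000
P(+|D) = 88/100 = 22/25
P(+|D') = 5/100 = 1/20
P(+) = P(+|D)P(D) + P(+|D')P(D')
     = \frac{22}{25} × \frac{1}{1000} + \frac{1}{20} × \frac{999}{1000}
     = \frac{5083}{100000}
P(D|+) = P(+|D)P(D)/P(+) = \frac{88}{5083}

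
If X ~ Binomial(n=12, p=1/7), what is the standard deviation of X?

For X ~ Binomial(n=12, p=1/7):
Var(X) = \frac{72}{49}
SD(X) = √(Var(X)) = √(\frac{72}{49}) = \frac{6 \sqrt{2}}{7}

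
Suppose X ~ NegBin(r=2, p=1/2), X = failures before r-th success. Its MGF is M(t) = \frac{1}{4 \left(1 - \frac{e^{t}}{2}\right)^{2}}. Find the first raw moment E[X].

To find E[X], compute M^(1)(0):
M^(1)(t) = \frac{e^{t}}{4 \left(1 - \frac{e^{t}}{2}\right)^{3}}
M^(1)(0) = 2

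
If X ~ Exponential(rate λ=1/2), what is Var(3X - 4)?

For X ~ Exponential(rate λ=1/2):
Var(X) = 4
Var(3X - 4) = (3)² × Var(X) = 9 × 4 = 36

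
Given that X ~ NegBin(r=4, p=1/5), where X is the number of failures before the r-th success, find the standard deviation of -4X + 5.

For X ~ NegBin(r=4, p=1/5), where X is the number of failures before the r-th success:
Var(X) = 80
SD(X) = √(Var(X)) = √(80) = 4 \sqrt{5}
SD(-4X + 5) = |-4| × SD(X) = 4 × 4 \sqrt{5} = 16 \sqrt{5}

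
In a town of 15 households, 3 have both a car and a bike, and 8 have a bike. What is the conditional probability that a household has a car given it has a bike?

P(A ∩ B) = 3/15 = 1/5
P(B) = 8/15
P(A|B) = P(A ∩ B) / P(B) = (1/5) / (8/15) = 3/8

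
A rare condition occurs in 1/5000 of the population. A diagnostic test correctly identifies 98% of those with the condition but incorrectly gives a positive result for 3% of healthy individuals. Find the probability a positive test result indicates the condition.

Let D = the rare event, + = positive/flagged.
P(D) = 1/5000
P(+|D) = 98/100 = 49/50
P(+|D') = 3/100
P(+) = P(+|D)P(D) + P(+|D')P(D')
     = \frac{49}{50} × \frac{1}{5000} + \frac{3}{100} × \frac{4999}{5000}
     = \frac{3019}{100000}
P(D|+) = P(+|D)P(D)/P(+) = \frac{98}{15095}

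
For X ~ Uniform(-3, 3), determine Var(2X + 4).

For X ~ Uniform(-3, 3):
Var(X) = 3
Var(2X + 4) = (2)² × Var(X) = 4 × 3 = 12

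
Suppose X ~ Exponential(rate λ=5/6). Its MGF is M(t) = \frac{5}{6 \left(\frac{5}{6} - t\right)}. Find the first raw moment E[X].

To find E[X], compute M^(1)(0):
M^(1)(t) = \frac{5}{6 \left(\frac{5}{6} - t\right)^{2}}
M^(1)(0) = \frac{6}{5}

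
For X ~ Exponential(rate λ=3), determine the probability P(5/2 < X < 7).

P(5/2 < X < 7) = ∫_{5/2}^{7} f(x) dx
where f(x) = 3 e^{- 3 x}
= - \frac{1}{e^{21}} + e^{- \frac{15}{2}}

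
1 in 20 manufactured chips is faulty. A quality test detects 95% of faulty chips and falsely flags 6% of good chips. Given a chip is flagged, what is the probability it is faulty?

Let D = the rare event, + = positive/flagged.
P(D) = 1/20
P(+|D) = 95/100 = 19/20
P(+|D') = 6/100 = 3/50
P(+) = P(+|D)P(D) + P(+|D')P(D')
     = \frac{19}{20} × \frac{1}{20} + \frac{3}{50} × \frac{19}{20}
     = \frac{209}{2000}
P(D|+) = P(+|D)P(D)/P(+) = \frac{5}{11}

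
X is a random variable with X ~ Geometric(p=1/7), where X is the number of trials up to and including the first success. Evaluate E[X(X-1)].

E[X(X-1)] = E[X² - X] = E[X²] - E[X]
E[X] = 7
E[X²] = Var(X) + (E[X])² = 42 + (7)² = 91
E[X(X-1)] = 91 - 7 = 84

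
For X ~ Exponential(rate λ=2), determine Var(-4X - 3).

For X ~ Exponential(rate λ=2):
Var(X) = \frac{1}{4}
Var(-4X - 3) = (-4)² × Var(X) = 16 × \frac{1}{4} = 4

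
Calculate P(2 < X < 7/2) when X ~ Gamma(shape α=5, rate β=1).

P(2 < X < 7/2) = ∫_{2}^{7/2} f(x) dx
where f(x) = \frac{x^{4} e^{- x}}{24}
= - \frac{3075}{128 e^{\frac{7}{2}}} + \frac{7}{e^{2}}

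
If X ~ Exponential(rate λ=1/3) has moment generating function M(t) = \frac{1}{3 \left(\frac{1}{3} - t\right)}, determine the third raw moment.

To find E[X^3], compute M^(3)(0):
M^(1)(t) = \frac{1}{3 \left(\frac{1}{3} - t\right)^{2}}
M^(2)(t) = \frac{2}{3 \left(\frac{1}{3} - t\right)^{3}}
M^(3)(t) = \frac{2}{\left(\frac{1}{3} - t\right)^{4}}
M^(3)(0) = 162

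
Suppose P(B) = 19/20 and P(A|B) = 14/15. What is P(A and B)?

By definition, P(A|B) = P(A ∩ B) / P(B)
So P(A ∩ B) = P(A|B) × P(B)
= 14/15 × 19/20
= 133/150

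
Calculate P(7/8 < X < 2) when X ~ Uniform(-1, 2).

P(7/8 < X < 2) = ∫_{7/8}^{2} f(x) dx
where f(x) = \frac{1}{3}
= \frac{3}{8}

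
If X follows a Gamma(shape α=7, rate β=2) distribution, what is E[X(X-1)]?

E[X(X-1)] = E[X² - X] = E[X²] - E[X]
E[X] = \frac{7}{2}
E[X²] = Var(X) + (E[X])² = \frac{7}{4} + (\frac{7}{2})² = 14
E[X(X-1)] = 14 - \frac{7}{2} = \frac{21}{2}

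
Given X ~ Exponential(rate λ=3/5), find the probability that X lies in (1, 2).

P(1 < X < 2) = ∫_{1}^{2} f(x) dx
where f(x) = \frac{3 e^{- \frac{3 x}{5}}}{5}
= - \frac{1 - e^{\frac{3}{5}}}{e^{\frac{6}{5}}}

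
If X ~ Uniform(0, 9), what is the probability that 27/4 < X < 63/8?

P(27/4 < X < 63/8) = ∫_{27/4}^{63/8} f(x) dx
where f(x) = \frac{1}{9}
= \frac{1}{8}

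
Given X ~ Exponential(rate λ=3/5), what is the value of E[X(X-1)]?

E[X(X-1)] = E[X² - X] = E[X²] - E[X]
E[X] = \frac{5}{3}
E[X²] = Var(X) + (E[X])² = \frac{25}{9} + (\frac{5}{3})² = \frac{50}{9}
E[X(X-1)] = \frac{50}{9} - \frac{5}{3} = \frac{35}{9}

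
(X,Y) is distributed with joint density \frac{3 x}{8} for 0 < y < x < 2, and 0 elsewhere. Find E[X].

f_X(x) = ∫_0^x \frac{3 x}{8} dy = \frac{3 x^{2}}{8}
E[X] = ∫_0^2 x × (\frac{3 x^{2}}{8}) dx = \frac{3}{2}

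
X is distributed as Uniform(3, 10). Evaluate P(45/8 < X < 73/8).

P(45/8 < X < 73/8) = ∫_{45/8}^{73/8} f(x) dx
where f(x) = \frac{1}{7}
= \frac{1}{2}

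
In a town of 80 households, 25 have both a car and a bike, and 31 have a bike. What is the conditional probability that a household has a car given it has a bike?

P(A ∩ B) = 25/80 = 5/16
P(B) = 31/80
P(A|B) = P(A ∩ B) / P(B) = (5/16) / (31/80) = 25/31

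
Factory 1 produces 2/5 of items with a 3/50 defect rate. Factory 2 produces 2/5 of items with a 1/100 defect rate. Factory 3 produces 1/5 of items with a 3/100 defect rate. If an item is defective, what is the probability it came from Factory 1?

Using Bayes' theorem:
P(F1) = 2/5, P(D|F1) = 3/50
P(F2) = 2/5, P(D|F2) = 1/100
P(F3) = 1/5, P(D|F3) = 3/100
P(D) = P(D|F1)P(F1) + P(D|F2)P(F2) + P(D|F3)P(F3)
     = \frac{17}{500}
P(F1|D) = P(D|F1)P(F1) / P(D)
= \frac{12}{17}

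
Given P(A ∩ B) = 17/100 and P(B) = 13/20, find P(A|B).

P(A|B) = P(A ∩ B) / P(B)
= (17/100) / (13/20)
= 17/65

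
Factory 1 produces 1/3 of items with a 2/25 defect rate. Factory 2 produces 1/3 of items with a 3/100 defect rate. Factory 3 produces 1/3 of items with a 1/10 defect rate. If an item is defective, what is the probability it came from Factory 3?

Using Bayes' theorem:
P(F1) = 1/3, P(D|F1) = 2/25
P(F2) = 1/3, P(D|F2) = 3/100
P(F3) = 1/3, P(D|F3) = 1/10
P(D) = P(D|F1)P(F1) + P(D|F2)P(F2) + P(D|F3)P(F3)
     = \frac{7}{100}
P(F3|D) = P(D|F3)P(F3) / P(D)
= \frac{10}{21}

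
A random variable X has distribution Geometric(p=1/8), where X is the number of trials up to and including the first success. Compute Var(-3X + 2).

For X ~ Geometric(p=1/8), where X is the number of trials up to and including the first success:
Var(X) = 56
Var(-3X + 2) = (-3)² × Var(X) = 9 × 56 = 504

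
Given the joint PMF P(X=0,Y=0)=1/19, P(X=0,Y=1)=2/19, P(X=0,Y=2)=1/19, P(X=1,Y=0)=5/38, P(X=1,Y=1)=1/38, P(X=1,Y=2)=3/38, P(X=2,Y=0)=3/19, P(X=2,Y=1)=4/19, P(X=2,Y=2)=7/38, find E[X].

First find marginal of X:
P(X=0) = 4/19
P(X=1) = 9/38
P(X=2) = 21/38
E[X] = 0 × 4/19 + 1 × 9/38 + 2 × 21/38 = 51/38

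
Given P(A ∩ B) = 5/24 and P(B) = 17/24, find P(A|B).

P(A|B) = P(A ∩ B) / P(B)
= (5/24) / (17/24)
= 5/17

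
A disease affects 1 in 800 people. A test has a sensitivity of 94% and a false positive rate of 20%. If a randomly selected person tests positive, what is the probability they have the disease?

Let D = the rare event, + = positive/flagged.
P(D) = 1/800
P(+|D) = 94/100 = 47/50
P(+|D') = 20/100 = 1/5
P(+) = P(+|D)P(D) + P(+|D')P(D')
     = \frac{47}{50} × \frac{1}{800} + \frac{1}{5} × \frac{799}{800}
     = \frac{8037}{40000}
P(D|+) = P(+|D)P(D)/P(+) = \frac{1}{171}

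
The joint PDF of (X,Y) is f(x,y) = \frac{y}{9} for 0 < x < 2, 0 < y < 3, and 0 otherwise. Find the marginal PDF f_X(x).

f_X(x) = ∫_0^3 f(x,y) dy
= ∫_0^3 \frac{y}{9} dy
= \frac{1}{2} for 0 < x < 2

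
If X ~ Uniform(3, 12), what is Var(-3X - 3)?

For X ~ Uniform(3, 12):
Var(X) = \frac{27}{4}
Var(-3X - 3) = (-3)² × Var(X) = 9 × \frac{27}{4} = \frac{243}{4}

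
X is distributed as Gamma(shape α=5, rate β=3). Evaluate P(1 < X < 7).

P(1 < X < 7) = ∫_{1}^{7} f(x) dx
where f(x) = \frac{81 x^{4} e^{- 3 x}}{8}
= \frac{-79115 + 131 e^{18}}{8 e^{21}}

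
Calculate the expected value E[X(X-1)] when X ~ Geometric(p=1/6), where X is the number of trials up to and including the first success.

E[X(X-1)] = E[X² - X] = E[X²] - E[X]
E[X] = 6
E[X²] = Var(X) + (E[X])² = 30 + (6)² = 66
E[X(X-1)] = 66 - 6 = 60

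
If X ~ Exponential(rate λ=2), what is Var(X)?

For X ~ Exponential(rate λ=2):
Var(X) = \frac{1}{4}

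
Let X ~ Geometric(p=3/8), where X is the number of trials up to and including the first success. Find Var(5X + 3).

For X ~ Geometric(p=3/8), where X is the number of trials up to and including the first success:
Var(X) = \frac{40}{9}
Var(5X + 3) = (5)² × Var(X) = 25 × \frac{40}{9} = \frac{1000}{9}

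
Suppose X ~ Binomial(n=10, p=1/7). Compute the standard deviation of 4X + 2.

For X ~ Binomial(n=10, p=1/7):
Var(X) = \frac{60}{49}
SD(X) = √(Var(X)) = √(\frac{60}{49}) = \frac{2 \sqrt{15}}{7}
SD(4X + 2) = |4| × SD(X) = 4 × \frac{2 \sqrt{15}}{7} = \frac{8 \sqrt{15}}{7}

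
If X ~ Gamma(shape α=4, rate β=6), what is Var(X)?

For X ~ Gamma(shape α=4, rate β=6):
Var(X) = \frac{1}{9}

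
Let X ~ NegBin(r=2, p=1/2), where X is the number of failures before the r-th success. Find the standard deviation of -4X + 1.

For X ~ NegBin(r=2, p=1/2), where X is the number of failures before the r-th success:
Var(X) = 4
SD(X) = √(Var(X)) = √(4) = 2
SD(-4X + 1) = |-4| × SD(X) = 4 × 2 = 8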